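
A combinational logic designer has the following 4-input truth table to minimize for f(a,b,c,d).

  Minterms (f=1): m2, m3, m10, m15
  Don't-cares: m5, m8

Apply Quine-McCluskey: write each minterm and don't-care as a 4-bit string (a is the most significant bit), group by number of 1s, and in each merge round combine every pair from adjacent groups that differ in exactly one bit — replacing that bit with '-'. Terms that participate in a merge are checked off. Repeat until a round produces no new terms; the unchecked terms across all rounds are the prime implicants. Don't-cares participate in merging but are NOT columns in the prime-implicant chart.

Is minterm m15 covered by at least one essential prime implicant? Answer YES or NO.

YES

size-2^0 implicants → 0010(✓)  0011(✓)  0101  1000(✓)  1010(✓)  1111
size-2^1 implicants → -010  001-  10-0
Unchecked terms (primes): -010, 001-, 0101, 10-0, 1111
Minterm coverage:
  m2 ⊆ -010,001-
  m3 ⊆ 001- [E]
  m10 ⊆ -010,10-0
  m15 ⊆ 1111 [E]
E = {001-, 1111}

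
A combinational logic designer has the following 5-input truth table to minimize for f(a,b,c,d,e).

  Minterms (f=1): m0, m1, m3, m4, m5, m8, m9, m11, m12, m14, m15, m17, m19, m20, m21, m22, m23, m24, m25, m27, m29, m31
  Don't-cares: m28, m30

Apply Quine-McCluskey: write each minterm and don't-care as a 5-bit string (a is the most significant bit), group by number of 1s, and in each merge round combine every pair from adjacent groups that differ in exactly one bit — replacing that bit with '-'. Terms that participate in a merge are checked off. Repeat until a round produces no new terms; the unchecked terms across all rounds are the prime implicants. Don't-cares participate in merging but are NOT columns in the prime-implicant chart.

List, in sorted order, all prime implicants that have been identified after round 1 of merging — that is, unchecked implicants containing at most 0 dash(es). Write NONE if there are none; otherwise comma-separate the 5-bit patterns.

size-2^0 implicants → 00000(✓)  00001(✓)  00011(✓)  00100(✓)  00101(✓)  01000(✓)  01001(✓)  01011(✓)  01100(✓)  01110(✓)  01111(✓)  10001(✓)  10011(✓)  10100(✓)  10101(✓)  10110(✓)  10111(✓)  11000(✓)  11001(✓)  11011(✓)  11100(✓)  11101(✓)  11110(✓)  11111(✓)
size-2^1 implicants → -0001(✓)  -0011(✓)  -0100(✓)  -0101(✓)  -1000(✓)  -1001(✓)  -1011(✓)  -1100(✓)  -1110(✓)  -1111(✓)  0-000(✓)  0-001(✓)  0-011(✓)  0-100(✓)  00-00(✓)  00-01(✓)  000-1(✓)  0000-(✓)  0010-(✓)  01-00(✓)  01-11(✓)  010-1(✓)  0100-(✓)  011-0(✓)  0111-(✓)  1-001(✓)  1-011(✓)  1-100(✓)  1-101(✓)  1-110(✓)  1-111(✓)  10-01(✓)  10-11(✓)  100-1(✓)  101-0(✓)  101-1(✓)  1010-(✓)  1011-(✓)  11-00(✓)  11-01(✓)  11-11(✓)  110-1(✓)  1100-(✓)  111-0(✓)  111-1(✓)  1110-(✓)  1111-(✓)
size-2^2 implicants → --001(✓)  --011(✓)  --100  -0-01  -00-1(✓)  -010-  -1-00  -1-11  -10-1(✓)  -100-  -11-0  -111-  0--00  0-0-1(✓)  0-00-  00-0-  1--01(✓)  1--11(✓)  1-0-1(✓)  1-1-0(✓)  1-1-1(✓)  1-10-(✓)  1-11-(✓)  10--1(✓)  101--(✓)  11--1(✓)  11-0-  111--(✓)
size-2^3 implicants → --0-1  1---1  1-1--
Unchecked terms (primes): --0-1, --100, -0-01, -010-, -1-00, -1-11, -100-, -11-0, -111-, 0--00, 0-00-, 00-0-, 1---1, 1-1--, 11-0-

NONE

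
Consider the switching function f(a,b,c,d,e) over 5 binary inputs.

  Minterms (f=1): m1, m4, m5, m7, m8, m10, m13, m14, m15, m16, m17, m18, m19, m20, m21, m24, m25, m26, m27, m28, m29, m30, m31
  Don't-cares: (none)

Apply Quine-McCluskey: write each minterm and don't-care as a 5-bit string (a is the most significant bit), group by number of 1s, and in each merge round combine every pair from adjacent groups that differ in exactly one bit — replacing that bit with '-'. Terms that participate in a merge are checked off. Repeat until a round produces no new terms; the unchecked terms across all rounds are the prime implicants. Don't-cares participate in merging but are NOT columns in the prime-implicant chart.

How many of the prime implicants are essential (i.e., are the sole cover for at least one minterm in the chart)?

Round 0: 00001✓ 00100✓ 00101✓ 00111✓ 01000✓ 01010✓ 01101✓ 01110✓ 01111✓ 10000✓ 10001✓ 10010✓ 10011✓ 10100✓ 10101✓ 11000✓ 11001✓ 11010✓ 11011✓ 11100✓ 11101✓ 11110✓ 11111✓
Round 1: -0001✓ -0100✓ -0101✓ -1000✓ -1010✓ -1101✓ -1110✓ -1111✓ 0-101✓ 0-111✓ 00-01✓ 001-1✓ 0010-✓ 01-10✓ 010-0✓ 011-1✓ 0111-✓ 1-000✓ 1-001✓ 1-010✓ 1-011✓ 1-100✓ 1-101✓ 10-00✓ 10-01✓ 100-0✓ 100-1✓ 1000-✓ 1001-✓ 1010-✓ 11-00✓ 11-01✓ 11-10✓ 11-11✓ 110-0✓ 110-1✓ 1100-✓ 1101-✓ 111-0✓ 111-1✓ 1110-✓ 1111-✓
Round 2: --101 -0-01 -010- -1-10 -10-0 -11-1 -111- 0-1-1 1--00✓ 1--01✓ 1-0-0✓ 1-0-1✓ 1-00-✓ 1-01-✓ 1-10-✓ 10-0-✓ 100--✓ 11--0✓ 11--1✓ 11-0-✓ 11-1-✓ 110--✓ 111--✓
Round 3: 1--0- 1-0-- 11---
PIs = {--101, -0-01, -010-, -1-10, -10-0, -11-1, -111-, 0-1-1, 1--0-, 1-0--, 11---}
Coverage chart:
  m1: -0-01 ←essential
  m4: -010- ←essential
  m5: --101,-0-01,-010-,0-1-1
  m7: 0-1-1 ←essential
  m8: -10-0 ←essential
  m10: -1-10,-10-0
  m13: --101,-11-1,0-1-1
  m14: -1-10,-111-
  m15: -11-1,-111-,0-1-1
  m16: 1--0-,1-0--
  m17: -0-01,1--0-,1-0--
  m18: 1-0-- ←essential
  m19: 1-0-- ←essential
  m20: -010-,1--0-
  m21: --101,-0-01,-010-,1--0-
  m24: -10-0,1--0-,1-0--,11---
  m25: 1--0-,1-0--,11---
  m26: -1-10,-10-0,1-0--,11---
  m27: 1-0--,11---
  m28: 1--0-,11---
  m29: --101,-11-1,1--0-,11---
  m30: -1-10,-111-,11---
  m31: -11-1,-111-,11---
Essential: -0-01, -010-, -10-0, 0-1-1, 1-0--

5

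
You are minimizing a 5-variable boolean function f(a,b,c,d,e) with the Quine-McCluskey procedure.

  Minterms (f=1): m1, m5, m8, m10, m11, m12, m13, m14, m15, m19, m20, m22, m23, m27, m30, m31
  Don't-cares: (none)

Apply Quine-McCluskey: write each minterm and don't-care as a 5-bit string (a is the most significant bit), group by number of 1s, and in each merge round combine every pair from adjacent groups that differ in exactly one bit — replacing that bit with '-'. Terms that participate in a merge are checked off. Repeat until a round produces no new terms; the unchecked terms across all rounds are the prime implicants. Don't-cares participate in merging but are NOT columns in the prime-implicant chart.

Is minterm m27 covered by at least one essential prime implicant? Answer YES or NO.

[col 0] 00001*, 00101*, 01000*, 01010*, 01011*, 01100*, 01101*, 01110*, 01111*, 10011*, 10100*, 10110*, 10111*, 11011*, 11110*, 11111*
[col 1] -1011*, -1110*, -1111*, 0-101, 00-01, 01-00*, 01-10*, 01-11*, 010-0*, 0101-*, 011-0*, 011-1*, 0110-*, 0111-*, 1-011*, 1-110*, 1-111*, 10-11*, 101-0, 1011-*, 11-11*, 1111-*
[col 2] -1-11, -111-, 01--0, 01-1-, 011--, 1--11, 1-11-
Prime implicants: -1-11, -111-, 0-101, 00-01, 01--0, 01-1-, 011--, 1--11, 1-11-, 101-0
PI chart (minterm → PIs covering it):
  1 | 00-01  (sole → essential)
  5 | 0-101,00-01
  8 | 01--0  (sole → essential)
  10 | 01--0,01-1-
  11 | -1-11,01-1-
  12 | 01--0,011--
  13 | 0-101,011--
  14 | -111-,01--0,01-1-,011--
  15 | -1-11,-111-,01-1-,011--
  19 | 1--11  (sole → essential)
  20 | 101-0  (sole → essential)
  22 | 1-11-,101-0
  23 | 1--11,1-11-
  27 | -1-11,1--11
  30 | -111-,1-11-
  31 | -1-11,-111-,1--11,1-11-
Essential prime implicants: 00-01, 01--0, 1--11, 101-0

YES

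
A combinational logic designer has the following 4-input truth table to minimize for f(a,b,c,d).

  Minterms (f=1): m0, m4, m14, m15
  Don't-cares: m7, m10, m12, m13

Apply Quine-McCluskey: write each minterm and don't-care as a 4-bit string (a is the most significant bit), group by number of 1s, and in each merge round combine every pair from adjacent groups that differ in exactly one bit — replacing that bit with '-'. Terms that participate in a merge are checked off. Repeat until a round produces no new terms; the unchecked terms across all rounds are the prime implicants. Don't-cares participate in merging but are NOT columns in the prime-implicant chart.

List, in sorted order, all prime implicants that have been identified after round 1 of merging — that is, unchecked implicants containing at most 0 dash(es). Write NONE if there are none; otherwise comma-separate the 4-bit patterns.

Round 0: 0000✓ 0100✓ 0111✓ 1010✓ 1100✓ 1101✓ 1110✓ 1111✓
Round 1: -100 -111 0-00 1-10 11-0✓ 11-1✓ 110-✓ 111-✓
Round 2: 11--
PIs = {-100, -111, 0-00, 1-10, 11--}

NONE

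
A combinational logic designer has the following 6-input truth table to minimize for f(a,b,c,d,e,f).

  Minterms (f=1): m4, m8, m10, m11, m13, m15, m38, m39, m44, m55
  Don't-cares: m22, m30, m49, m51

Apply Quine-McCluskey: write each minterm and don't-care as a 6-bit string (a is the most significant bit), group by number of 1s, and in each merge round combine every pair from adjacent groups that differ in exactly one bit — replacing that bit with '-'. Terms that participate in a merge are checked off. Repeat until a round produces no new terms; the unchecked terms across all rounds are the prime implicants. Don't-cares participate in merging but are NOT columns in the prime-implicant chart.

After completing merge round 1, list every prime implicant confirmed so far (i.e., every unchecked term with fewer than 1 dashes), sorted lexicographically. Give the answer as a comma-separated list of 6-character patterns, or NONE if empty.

000100, 101100

[col 0] 000100, 001000*, 001010*, 001011*, 001101*, 001111*, 010110*, 011110*, 100110*, 100111*, 101100, 110001*, 110011*, 110111*
[col 1] 001-11, 0010-0, 00101-, 0011-1, 01-110, 1-0111, 10011-, 110-11, 1100-1
Prime implicants: 000100, 001-11, 0010-0, 00101-, 0011-1, 01-110, 1-0111, 10011-, 101100, 110-11, 1100-1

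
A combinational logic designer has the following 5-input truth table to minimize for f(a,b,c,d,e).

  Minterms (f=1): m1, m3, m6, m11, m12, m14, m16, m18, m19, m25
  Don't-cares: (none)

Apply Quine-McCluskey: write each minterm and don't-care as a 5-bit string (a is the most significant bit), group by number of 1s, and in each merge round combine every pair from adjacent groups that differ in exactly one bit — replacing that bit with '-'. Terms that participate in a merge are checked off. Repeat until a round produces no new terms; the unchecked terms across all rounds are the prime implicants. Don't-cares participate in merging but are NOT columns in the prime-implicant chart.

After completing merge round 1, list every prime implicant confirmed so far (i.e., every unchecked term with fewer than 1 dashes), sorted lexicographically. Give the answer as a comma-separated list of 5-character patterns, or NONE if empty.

[col 0] 00001*, 00011*, 00110*, 01011*, 01100*, 01110*, 10000*, 10010*, 10011*, 11001
[col 1] -0011, 0-011, 0-110, 000-1, 011-0, 100-0, 1001-
Prime implicants: -0011, 0-011, 0-110, 000-1, 011-0, 100-0, 1001-, 11001

11001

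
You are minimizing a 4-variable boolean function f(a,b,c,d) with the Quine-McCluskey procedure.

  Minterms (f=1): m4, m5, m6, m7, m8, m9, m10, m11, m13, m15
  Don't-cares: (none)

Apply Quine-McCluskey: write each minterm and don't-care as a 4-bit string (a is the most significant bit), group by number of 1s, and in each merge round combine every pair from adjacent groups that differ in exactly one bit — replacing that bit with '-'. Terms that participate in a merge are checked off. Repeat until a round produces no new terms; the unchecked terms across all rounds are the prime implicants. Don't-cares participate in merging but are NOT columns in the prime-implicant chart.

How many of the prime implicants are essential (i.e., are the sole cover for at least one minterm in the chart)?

2

[col 0] 0100*, 0101*, 0110*, 0111*, 1000*, 1001*, 1010*, 1011*, 1101*, 1111*
[col 1] -101*, -111*, 01-0*, 01-1*, 010-*, 011-*, 1-01*, 1-11*, 10-0*, 10-1*, 100-*, 101-*, 11-1*
[col 2] -1-1, 01--, 1--1, 10--
Prime implicants: -1-1, 01--, 1--1, 10--
PI chart (minterm → PIs covering it):
  4 | 01--  (sole → essential)
  5 | -1-1,01--
  6 | 01--  (sole → essential)
  7 | -1-1,01--
  8 | 10--  (sole → essential)
  9 | 1--1,10--
  10 | 10--  (sole → essential)
  11 | 1--1,10--
  13 | -1-1,1--1
  15 | -1-1,1--1
Essential prime implicants: 01--, 10--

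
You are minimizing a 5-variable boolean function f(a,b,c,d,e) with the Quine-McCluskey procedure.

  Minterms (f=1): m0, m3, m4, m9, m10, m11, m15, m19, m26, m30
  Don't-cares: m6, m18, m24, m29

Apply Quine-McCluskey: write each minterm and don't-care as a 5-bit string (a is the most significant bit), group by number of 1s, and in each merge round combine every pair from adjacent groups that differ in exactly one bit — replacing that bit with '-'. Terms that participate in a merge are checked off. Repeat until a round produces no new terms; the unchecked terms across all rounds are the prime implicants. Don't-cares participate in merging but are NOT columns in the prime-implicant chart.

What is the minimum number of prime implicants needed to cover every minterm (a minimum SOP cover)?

6

Round 0: 00000✓ 00011✓ 00100✓ 00110✓ 01001✓ 01010✓ 01011✓ 01111✓ 10010✓ 10011✓ 11000✓ 11010✓ 11101 11110✓
Round 1: -0011 -1010 0-011 00-00 001-0 01-11 010-1 0101- 1-010 1001- 11-10 110-0
PIs = {-0011, -1010, 0-011, 00-00, 001-0, 01-11, 010-1, 0101-, 1-010, 1001-, 11-10, 110-0, 11101}
Coverage chart:
  m0: 00-00 ←essential
  m3: -0011,0-011
  m4: 00-00,001-0
  m9: 010-1 ←essential
  m10: -1010,0101-
  m11: 0-011,01-11,010-1,0101-
  m15: 01-11 ←essential
  m19: -0011,1001-
  m26: -1010,1-010,11-10,110-0
  m30: 11-10 ←essential
Essential: 00-00, 01-11, 010-1, 11-10
Petrick residual → -0011, -1010
Min cover (6 terms): b'c'de + bc'de' + a'b'd'e' + a'bde + a'bc'e + abde'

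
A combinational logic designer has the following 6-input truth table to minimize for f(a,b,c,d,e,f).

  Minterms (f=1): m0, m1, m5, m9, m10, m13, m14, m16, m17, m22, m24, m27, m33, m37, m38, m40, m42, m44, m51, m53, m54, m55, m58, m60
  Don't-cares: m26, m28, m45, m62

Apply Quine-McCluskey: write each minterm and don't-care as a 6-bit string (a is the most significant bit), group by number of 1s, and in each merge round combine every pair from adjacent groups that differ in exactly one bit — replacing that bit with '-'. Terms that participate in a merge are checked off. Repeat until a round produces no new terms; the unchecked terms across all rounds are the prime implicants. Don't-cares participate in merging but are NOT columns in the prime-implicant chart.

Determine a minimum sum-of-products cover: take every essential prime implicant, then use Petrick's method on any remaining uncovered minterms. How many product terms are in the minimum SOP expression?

13

[col 0] 000000*, 000001*, 000101*, 001001*, 001010*, 001101*, 001110*, 010000*, 010001*, 010110*, 011000*, 011010*, 011011*, 011100*, 100001*, 100101*, 100110*, 101000*, 101010*, 101100*, 101101*, 110011*, 110101*, 110110*, 110111*, 111010*, 111100*, 111110*
[col 1] -00001*, -00101*, -01010*, -01101*, -10110, -11010*, -11100, 0-0000*, 0-0001*, 0-1010*, 00-001*, 00-101*, 000-01*, 00000-*, 001-01*, 001-10, 01-000, 01000-*, 011-00, 0110-0, 01101-, 1-0101, 1-0110, 1-1010*, 1-1100, 10-101*, 100-01*, 101-00, 1010-0, 10110-, 11-110, 110-11, 1101-1, 11011-, 111-10, 1111-0
[col 2] --1010, -0-101, -00-01, 0-000-, 00--01
Prime implicants: --1010, -0-101, -00-01, -10110, -11100, 0-000-, 00--01, 001-10, 01-000, 011-00, 0110-0, 01101-, 1-0101, 1-0110, 1-1100, 101-00, 1010-0, 10110-, 11-110, 110-11, 1101-1, 11011-, 111-10, 1111-0
PI chart (minterm → PIs covering it):
  0 | 0-000-  (sole → essential)
  1 | -00-01,0-000-,00--01
  5 | -0-101,-00-01,00--01
  9 | 00--01  (sole → essential)
  10 | --1010,001-10
  13 | -0-101,00--01
  14 | 001-10  (sole → essential)
  16 | 0-000-,01-000
  17 | 0-000-  (sole → essential)
  22 | -10110  (sole → essential)
  24 | 01-000,011-00,0110-0
  27 | 01101-  (sole → essential)
  33 | -00-01  (sole → essential)
  37 | -0-101,-00-01,1-0101
  38 | 1-0110  (sole → essential)
  40 | 101-00,1010-0
  42 | --1010,1010-0
  44 | 1-1100,101-00,10110-
  51 | 110-11  (sole → essential)
  53 | 1-0101,1101-1
  54 | -10110,1-0110,11-110,11011-
  55 | 110-11,1101-1,11011-
  58 | --1010,111-10
  60 | -11100,1-1100,1111-0
Essential prime implicants: -00-01, -10110, 0-000-, 00--01, 001-10, 01101-, 1-0110, 110-11
Petrick residual → --1010, -11100, 01-000, 1-0101, 101-00
Minimum SOP uses 13 PIs: cd'ef' + b'c'e'f + bc'def' + bcde'f' + a'c'd'e' + a'b'e'f + a'b'cef' + a'bd'e'f' + a'bcd'e + ac'de'f + ac'def' + ab'ce'f' + abc'ef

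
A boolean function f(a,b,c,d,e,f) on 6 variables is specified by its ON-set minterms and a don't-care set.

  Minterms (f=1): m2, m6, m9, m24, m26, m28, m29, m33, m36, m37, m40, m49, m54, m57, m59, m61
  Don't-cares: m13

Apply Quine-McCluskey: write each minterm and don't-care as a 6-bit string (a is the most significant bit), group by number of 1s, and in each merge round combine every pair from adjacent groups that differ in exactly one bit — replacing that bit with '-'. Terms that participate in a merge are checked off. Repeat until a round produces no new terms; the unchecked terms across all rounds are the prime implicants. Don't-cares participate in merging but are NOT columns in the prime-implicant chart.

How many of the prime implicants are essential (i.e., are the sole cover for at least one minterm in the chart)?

7

Round 0: 000010✓ 000110✓ 001001✓ 001101✓ 011000✓ 011010✓ 011100✓ 011101✓ 100001✓ 100100✓ 100101✓ 101000 110001✓ 110110 111001✓ 111011✓ 111101✓
Round 1: -11101 0-1101 000-10 001-01 011-00 0110-0 01110- 1-0001 100-01 10010- 11-001 111-01 1110-1
PIs = {-11101, 0-1101, 000-10, 001-01, 011-00, 0110-0, 01110-, 1-0001, 100-01, 10010-, 101000, 11-001, 110110, 111-01, 1110-1}
Coverage chart:
  m2: 000-10 ←essential
  m6: 000-10 ←essential
  m9: 001-01 ←essential
  m24: 011-00,0110-0
  m26: 0110-0 ←essential
  m28: 011-00,01110-
  m29: -11101,0-1101,01110-
  m33: 1-0001,100-01
  m36: 10010- ←essential
  m37: 100-01,10010-
  m40: 101000 ←essential
  m49: 1-0001,11-001
  m54: 110110 ←essential
  m57: 11-001,111-01,1110-1
  m59: 1110-1 ←essential
  m61: -11101,111-01
Essential: 000-10, 001-01, 0110-0, 10010-, 101000, 110110, 1110-1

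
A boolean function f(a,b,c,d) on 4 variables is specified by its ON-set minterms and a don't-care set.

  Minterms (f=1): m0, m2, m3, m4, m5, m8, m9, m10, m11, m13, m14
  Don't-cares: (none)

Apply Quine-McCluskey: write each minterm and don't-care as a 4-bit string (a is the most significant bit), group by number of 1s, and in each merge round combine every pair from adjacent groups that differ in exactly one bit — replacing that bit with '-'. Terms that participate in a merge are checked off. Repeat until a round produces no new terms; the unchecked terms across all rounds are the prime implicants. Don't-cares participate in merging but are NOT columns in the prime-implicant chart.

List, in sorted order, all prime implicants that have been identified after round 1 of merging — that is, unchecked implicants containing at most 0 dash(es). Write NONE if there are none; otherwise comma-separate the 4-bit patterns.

NONE

[col 0] 0000*, 0010*, 0011*, 0100*, 0101*, 1000*, 1001*, 1010*, 1011*, 1101*, 1110*
[col 1] -000*, -010*, -011*, -101, 0-00, 00-0*, 001-*, 010-, 1-01, 1-10, 10-0*, 10-1*, 100-*, 101-*
[col 2] -0-0, -01-, 10--
Prime implicants: -0-0, -01-, -101, 0-00, 010-, 1-01, 1-10, 10--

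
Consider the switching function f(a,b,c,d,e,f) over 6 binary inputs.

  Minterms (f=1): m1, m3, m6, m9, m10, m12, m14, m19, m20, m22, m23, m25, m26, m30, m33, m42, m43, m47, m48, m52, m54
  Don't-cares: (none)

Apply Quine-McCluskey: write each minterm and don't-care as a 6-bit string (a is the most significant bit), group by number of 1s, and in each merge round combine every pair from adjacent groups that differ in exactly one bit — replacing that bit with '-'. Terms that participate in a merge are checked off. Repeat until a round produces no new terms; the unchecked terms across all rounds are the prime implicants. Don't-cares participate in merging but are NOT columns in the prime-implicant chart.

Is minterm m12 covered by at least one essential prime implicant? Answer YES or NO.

Round 0: 000001✓ 000011✓ 000110✓ 001001✓ 001010✓ 001100✓ 001110✓ 010011✓ 010100✓ 010110✓ 010111✓ 011001✓ 011010✓ 011110✓ 100001✓ 101010✓ 101011✓ 101111✓ 110000✓ 110100✓ 110110✓
Round 1: -00001 -01010 -10100✓ -10110✓ 0-0011 0-0110✓ 0-1001 0-1010✓ 0-1110✓ 00-001 00-110✓ 0000-1 001-10✓ 0011-0 01-110✓ 010-11 0101-0✓ 01011- 011-10✓ 101-11 10101- 110-00 1101-0✓
Round 2: -101-0 0--110 0-1-10
PIs = {-00001, -01010, -101-0, 0--110, 0-0011, 0-1-10, 0-1001, 00-001, 0000-1, 0011-0, 010-11, 01011-, 101-11, 10101-, 110-00}
Coverage chart:
  m1: -00001,00-001,0000-1
  m3: 0-0011,0000-1
  m6: 0--110 ←essential
  m9: 0-1001,00-001
  m10: -01010,0-1-10
  m12: 0011-0 ←essential
  m14: 0--110,0-1-10,0011-0
  m19: 0-0011,010-11
  m20: -101-0 ←essential
  m22: -101-0,0--110,01011-
  m23: 010-11,01011-
  m25: 0-1001 ←essential
  m26: 0-1-10 ←essential
  m30: 0--110,0-1-10
  m33: -00001 ←essential
  m42: -01010,10101-
  m43: 101-11,10101-
  m47: 101-11 ←essential
  m48: 110-00 ←essential
  m52: -101-0,110-00
  m54: -101-0 ←essential
Essential: -00001, -101-0, 0--110, 0-1-10, 0-1001, 0011-0, 101-11, 110-00

YES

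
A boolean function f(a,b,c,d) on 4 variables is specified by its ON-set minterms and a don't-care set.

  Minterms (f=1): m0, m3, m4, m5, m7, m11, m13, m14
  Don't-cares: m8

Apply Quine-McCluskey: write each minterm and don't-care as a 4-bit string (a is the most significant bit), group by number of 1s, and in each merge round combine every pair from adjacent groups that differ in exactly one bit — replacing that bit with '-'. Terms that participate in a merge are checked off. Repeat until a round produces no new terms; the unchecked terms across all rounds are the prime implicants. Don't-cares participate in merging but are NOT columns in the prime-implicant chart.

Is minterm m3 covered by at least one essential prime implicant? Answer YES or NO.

YES

Round 0: 0000✓ 0011✓ 0100✓ 0101✓ 0111✓ 1000✓ 1011✓ 1101✓ 1110
Round 1: -000 -011 -101 0-00 0-11 01-1 010-
PIs = {-000, -011, -101, 0-00, 0-11, 01-1, 010-, 1110}
Coverage chart:
  m0: -000,0-00
  m3: -011,0-11
  m4: 0-00,010-
  m5: -101,01-1,010-
  m7: 0-11,01-1
  m11: -011 ←essential
  m13: -101 ←essential
  m14: 1110 ←essential
Essential: -011, -101, 1110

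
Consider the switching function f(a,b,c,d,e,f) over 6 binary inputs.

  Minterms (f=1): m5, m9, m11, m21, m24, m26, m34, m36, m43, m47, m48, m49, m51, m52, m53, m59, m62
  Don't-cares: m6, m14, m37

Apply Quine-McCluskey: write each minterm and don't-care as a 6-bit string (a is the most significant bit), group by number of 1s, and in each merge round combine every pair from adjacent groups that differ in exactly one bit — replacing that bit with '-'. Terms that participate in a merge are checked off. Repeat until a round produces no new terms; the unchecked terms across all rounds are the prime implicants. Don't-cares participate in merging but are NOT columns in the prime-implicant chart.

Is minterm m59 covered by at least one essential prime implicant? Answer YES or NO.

Round 0: 000101✓ 000110✓ 001001✓ 001011✓ 001110✓ 010101✓ 011000✓ 011010✓ 100010 100100✓ 100101✓ 101011✓ 101111✓ 110000✓ 110001✓ 110011✓ 110100✓ 110101✓ 111011✓ 111110
Round 1: -00101✓ -01011 -10101✓ 0-0101✓ 00-110 0010-1 0110-0 1-0100✓ 1-0101✓ 1-1011 10010-✓ 101-11 11-011 110-00✓ 110-01✓ 1100-1 11000-✓ 11010-✓
Round 2: --0101 1-010- 110-0-
PIs = {--0101, -01011, 00-110, 0010-1, 0110-0, 1-010-, 1-1011, 100010, 101-11, 11-011, 110-0-, 1100-1, 111110}
Coverage chart:
  m5: --0101 ←essential
  m9: 0010-1 ←essential
  m11: -01011,0010-1
  m21: --0101 ←essential
  m24: 0110-0 ←essential
  m26: 0110-0 ←essential
  m34: 100010 ←essential
  m36: 1-010- ←essential
  m43: -01011,1-1011,101-11
  m47: 101-11 ←essential
  m48: 110-0- ←essential
  m49: 110-0-,1100-1
  m51: 11-011,1100-1
  m52: 1-010-,110-0-
  m53: --0101,1-010-,110-0-
  m59: 1-1011,11-011
  m62: 111110 ←essential
Essential: --0101, 0010-1, 0110-0, 1-010-, 100010, 101-11, 110-0-, 111110

NO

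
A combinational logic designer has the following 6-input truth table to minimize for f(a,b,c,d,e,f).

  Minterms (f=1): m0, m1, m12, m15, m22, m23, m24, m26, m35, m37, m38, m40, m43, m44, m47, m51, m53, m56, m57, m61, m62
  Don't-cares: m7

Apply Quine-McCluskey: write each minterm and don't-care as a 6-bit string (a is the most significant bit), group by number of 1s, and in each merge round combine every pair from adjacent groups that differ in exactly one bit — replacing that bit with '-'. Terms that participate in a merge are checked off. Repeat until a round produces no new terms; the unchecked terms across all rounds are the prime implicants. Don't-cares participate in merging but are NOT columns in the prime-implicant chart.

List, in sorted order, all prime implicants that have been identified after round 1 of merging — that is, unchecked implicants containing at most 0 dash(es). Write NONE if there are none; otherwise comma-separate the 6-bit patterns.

100110, 111110

size-2^0 implicants → 000000(✓)  000001(✓)  000111(✓)  001100(✓)  001111(✓)  010110(✓)  010111(✓)  011000(✓)  011010(✓)  100011(✓)  100101(✓)  100110  101000(✓)  101011(✓)  101100(✓)  101111(✓)  110011(✓)  110101(✓)  111000(✓)  111001(✓)  111101(✓)  111110
size-2^1 implicants → -01100  -01111  -11000  0-0111  00-111  00000-  01011-  0110-0  1-0011  1-0101  1-1000  10-011  101-00  101-11  11-101  111-01  11100-
Unchecked terms (primes): -01100, -01111, -11000, 0-0111, 00-111, 00000-, 01011-, 0110-0, 1-0011, 1-0101, 1-1000, 10-011, 100110, 101-00, 101-11, 11-101, 111-01, 11100-, 111110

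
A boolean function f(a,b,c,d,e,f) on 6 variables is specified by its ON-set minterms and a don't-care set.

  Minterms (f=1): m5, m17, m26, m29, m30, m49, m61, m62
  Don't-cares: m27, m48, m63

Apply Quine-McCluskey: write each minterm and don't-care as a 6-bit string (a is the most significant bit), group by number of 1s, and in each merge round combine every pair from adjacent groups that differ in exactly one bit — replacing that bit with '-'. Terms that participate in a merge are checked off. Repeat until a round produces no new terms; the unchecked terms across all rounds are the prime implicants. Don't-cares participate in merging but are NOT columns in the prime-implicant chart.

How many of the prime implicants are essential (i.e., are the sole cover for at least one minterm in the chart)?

3

Round 0: 000101 010001✓ 011010✓ 011011✓ 011101✓ 011110✓ 110000✓ 110001✓ 111101✓ 111110✓ 111111✓
Round 1: -10001 -11101 -11110 011-10 01101- 11000- 1111-1 11111-
PIs = {-10001, -11101, -11110, 000101, 011-10, 01101-, 11000-, 1111-1, 11111-}
Coverage chart:
  m5: 000101 ←essential
  m17: -10001 ←essential
  m26: 011-10,01101-
  m29: -11101 ←essential
  m30: -11110,011-10
  m49: -10001,11000-
  m61: -11101,1111-1
  m62: -11110,11111-
Essential: -10001, -11101, 000101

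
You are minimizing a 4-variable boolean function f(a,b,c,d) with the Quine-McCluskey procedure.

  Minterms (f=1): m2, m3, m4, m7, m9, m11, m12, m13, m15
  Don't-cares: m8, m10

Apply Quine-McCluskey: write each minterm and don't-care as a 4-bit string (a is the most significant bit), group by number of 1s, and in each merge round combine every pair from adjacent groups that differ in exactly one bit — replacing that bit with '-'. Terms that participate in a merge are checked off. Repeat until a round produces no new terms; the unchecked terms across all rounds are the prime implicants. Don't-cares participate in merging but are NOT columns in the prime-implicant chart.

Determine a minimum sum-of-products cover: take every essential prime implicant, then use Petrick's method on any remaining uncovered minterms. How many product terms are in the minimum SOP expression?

[col 0] 0010*, 0011*, 0100*, 0111*, 1000*, 1001*, 1010*, 1011*, 1100*, 1101*, 1111*
[col 1] -010*, -011*, -100, -111*, 0-11*, 001-*, 1-00*, 1-01*, 1-11*, 10-0*, 10-1*, 100-*, 101-*, 11-1*, 110-*
[col 2] --11, -01-, 1--1, 1-0-, 10--
Prime implicants: --11, -01-, -100, 1--1, 1-0-, 10--
PI chart (minterm → PIs covering it):
  2 | -01-  (sole → essential)
  3 | --11,-01-
  4 | -100  (sole → essential)
  7 | --11  (sole → essential)
  9 | 1--1,1-0-,10--
  11 | --11,-01-,1--1,10--
  12 | -100,1-0-
  13 | 1--1,1-0-
  15 | --11,1--1
Essential prime implicants: --11, -01-, -100
Petrick residual → 1--1
Minimum SOP uses 4 PIs: cd + b'c + bc'd' + ad

4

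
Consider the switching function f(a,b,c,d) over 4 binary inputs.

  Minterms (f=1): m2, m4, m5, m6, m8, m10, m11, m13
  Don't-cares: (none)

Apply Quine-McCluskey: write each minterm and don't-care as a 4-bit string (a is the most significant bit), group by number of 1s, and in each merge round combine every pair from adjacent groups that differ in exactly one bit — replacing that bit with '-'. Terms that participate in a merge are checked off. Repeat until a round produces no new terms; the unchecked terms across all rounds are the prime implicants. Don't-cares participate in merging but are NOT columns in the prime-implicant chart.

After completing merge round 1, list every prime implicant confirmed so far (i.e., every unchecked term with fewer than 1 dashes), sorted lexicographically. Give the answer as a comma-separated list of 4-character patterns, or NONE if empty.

size-2^0 implicants → 0010(✓)  0100(✓)  0101(✓)  0110(✓)  1000(✓)  1010(✓)  1011(✓)  1101(✓)
size-2^1 implicants → -010  -101  0-10  01-0  010-  10-0  101-
Unchecked terms (primes): -010, -101, 0-10, 01-0, 010-, 10-0, 101-

NONE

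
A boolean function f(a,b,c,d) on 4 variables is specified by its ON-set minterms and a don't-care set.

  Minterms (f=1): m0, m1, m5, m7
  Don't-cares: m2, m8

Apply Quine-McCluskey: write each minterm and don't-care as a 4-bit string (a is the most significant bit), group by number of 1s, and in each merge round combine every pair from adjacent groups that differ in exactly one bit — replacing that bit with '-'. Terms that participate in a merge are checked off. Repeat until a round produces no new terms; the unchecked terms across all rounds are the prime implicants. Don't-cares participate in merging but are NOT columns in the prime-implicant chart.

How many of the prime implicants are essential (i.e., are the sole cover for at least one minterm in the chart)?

1

Round 0: 0000✓ 0001✓ 0010✓ 0101✓ 0111✓ 1000✓
Round 1: -000 0-01 00-0 000- 01-1
PIs = {-000, 0-01, 00-0, 000-, 01-1}
Coverage chart:
  m0: -000,00-0,000-
  m1: 0-01,000-
  m5: 0-01,01-1
  m7: 01-1 ←essential
Essential: 01-1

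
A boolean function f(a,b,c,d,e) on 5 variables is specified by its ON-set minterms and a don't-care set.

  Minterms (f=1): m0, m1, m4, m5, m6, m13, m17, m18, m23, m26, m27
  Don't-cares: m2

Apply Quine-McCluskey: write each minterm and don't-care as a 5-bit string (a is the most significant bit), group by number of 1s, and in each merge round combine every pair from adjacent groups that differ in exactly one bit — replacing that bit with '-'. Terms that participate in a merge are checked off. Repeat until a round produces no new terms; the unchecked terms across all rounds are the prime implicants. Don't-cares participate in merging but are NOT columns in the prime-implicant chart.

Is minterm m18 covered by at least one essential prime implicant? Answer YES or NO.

NO

Round 0: 00000✓ 00001✓ 00010✓ 00100✓ 00101✓ 00110✓ 01101✓ 10001✓ 10010✓ 10111 11010✓ 11011✓
Round 1: -0001 -0010 0-101 00-00✓ 00-01✓ 00-10✓ 000-0✓ 0000-✓ 001-0✓ 0010-✓ 1-010 1101-
Round 2: 00--0 00-0-
PIs = {-0001, -0010, 0-101, 00--0, 00-0-, 1-010, 10111, 1101-}
Coverage chart:
  m0: 00--0,00-0-
  m1: -0001,00-0-
  m4: 00--0,00-0-
  m5: 0-101,00-0-
  m6: 00--0 ←essential
  m13: 0-101 ←essential
  m17: -0001 ←essential
  m18: -0010,1-010
  m23: 10111 ←essential
  m26: 1-010,1101-
  m27: 1101- ←essential
Essential: -0001, 0-101, 00--0, 10111, 1101-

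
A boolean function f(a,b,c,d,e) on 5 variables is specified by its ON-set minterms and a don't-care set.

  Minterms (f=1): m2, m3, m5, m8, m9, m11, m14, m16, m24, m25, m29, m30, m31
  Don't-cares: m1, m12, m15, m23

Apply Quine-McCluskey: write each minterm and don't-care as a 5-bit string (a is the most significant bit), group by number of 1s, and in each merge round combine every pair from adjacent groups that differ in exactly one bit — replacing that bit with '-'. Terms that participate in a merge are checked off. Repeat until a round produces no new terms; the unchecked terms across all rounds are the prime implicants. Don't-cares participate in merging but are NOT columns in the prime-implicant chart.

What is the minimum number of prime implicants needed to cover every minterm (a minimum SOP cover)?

Round 0: 00001✓ 00010✓ 00011✓ 00101✓ 01000✓ 01001✓ 01011✓ 01100✓ 01110✓ 01111✓ 10000✓ 10111✓ 11000✓ 11001✓ 11101✓ 11110✓ 11111✓
Round 1: -1000✓ -1001✓ -1110✓ -1111✓ 0-001✓ 0-011✓ 00-01 000-1✓ 0001- 01-00 01-11 010-1✓ 0100-✓ 011-0 0111-✓ 1-000 1-111 11-01 1100-✓ 111-1 1111-✓
Round 2: -100- -111- 0-0-1
PIs = {-100-, -111-, 0-0-1, 00-01, 0001-, 01-00, 01-11, 011-0, 1-000, 1-111, 11-01, 111-1}
Coverage chart:
  m2: 0001- ←essential
  m3: 0-0-1,0001-
  m5: 00-01 ←essential
  m8: -100-,01-00
  m9: -100-,0-0-1
  m11: 0-0-1,01-11
  m14: -111-,011-0
  m16: 1-000 ←essential
  m24: -100-,1-000
  m25: -100-,11-01
  m29: 11-01,111-1
  m30: -111- ←essential
  m31: -111-,1-111,111-1
Essential: -111-, 00-01, 0001-, 1-000
Petrick residual → -100-, 0-0-1, 11-01
Min cover (7 terms): bc'd' + bcd + a'c'e + a'b'd'e + a'b'c'd + ac'd'e' + abd'e

7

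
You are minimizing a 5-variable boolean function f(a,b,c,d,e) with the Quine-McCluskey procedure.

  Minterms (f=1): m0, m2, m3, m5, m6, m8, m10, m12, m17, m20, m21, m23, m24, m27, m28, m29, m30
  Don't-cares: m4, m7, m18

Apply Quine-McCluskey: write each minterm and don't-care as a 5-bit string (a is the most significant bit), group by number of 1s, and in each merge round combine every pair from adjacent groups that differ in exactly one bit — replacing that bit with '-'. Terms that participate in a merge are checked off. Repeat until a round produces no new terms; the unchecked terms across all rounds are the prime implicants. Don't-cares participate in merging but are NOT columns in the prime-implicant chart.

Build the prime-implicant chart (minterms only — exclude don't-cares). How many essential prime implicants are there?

8

[col 0] 00000*, 00010*, 00011*, 00100*, 00101*, 00110*, 00111*, 01000*, 01010*, 01100*, 10001*, 10010*, 10100*, 10101*, 10111*, 11000*, 11011, 11100*, 11101*, 11110*
[col 1] -0010, -0100*, -0101*, -0111*, -1000*, -1100*, 0-000*, 0-010*, 0-100*, 00-00*, 00-10*, 00-11*, 000-0*, 0001-*, 001-0*, 001-1*, 0010-*, 0011-*, 01-00*, 010-0*, 1-100*, 1-101*, 10-01, 101-1*, 1010-*, 11-00*, 111-0, 1110-*
[col 2] --100, -01-1, -010-, -1-00, 0--00, 0-0-0, 00--0, 00-1-, 001--, 1-10-
Prime implicants: --100, -0010, -01-1, -010-, -1-00, 0--00, 0-0-0, 00--0, 00-1-, 001--, 1-10-, 10-01, 11011, 111-0
PI chart (minterm → PIs covering it):
  0 | 0--00,0-0-0,00--0
  2 | -0010,0-0-0,00--0,00-1-
  3 | 00-1-  (sole → essential)
  5 | -01-1,-010-,001--
  6 | 00--0,00-1-,001--
  8 | -1-00,0--00,0-0-0
  10 | 0-0-0  (sole → essential)
  12 | --100,-1-00,0--00
  17 | 10-01  (sole → essential)
  20 | --100,-010-,1-10-
  21 | -01-1,-010-,1-10-,10-01
  23 | -01-1  (sole → essential)
  24 | -1-00  (sole → essential)
  27 | 11011  (sole → essential)
  28 | --100,-1-00,1-10-,111-0
  29 | 1-10-  (sole → essential)
  30 | 111-0  (sole → essential)
Essential prime implicants: -01-1, -1-00, 0-0-0, 00-1-, 1-10-, 10-01, 11011, 111-0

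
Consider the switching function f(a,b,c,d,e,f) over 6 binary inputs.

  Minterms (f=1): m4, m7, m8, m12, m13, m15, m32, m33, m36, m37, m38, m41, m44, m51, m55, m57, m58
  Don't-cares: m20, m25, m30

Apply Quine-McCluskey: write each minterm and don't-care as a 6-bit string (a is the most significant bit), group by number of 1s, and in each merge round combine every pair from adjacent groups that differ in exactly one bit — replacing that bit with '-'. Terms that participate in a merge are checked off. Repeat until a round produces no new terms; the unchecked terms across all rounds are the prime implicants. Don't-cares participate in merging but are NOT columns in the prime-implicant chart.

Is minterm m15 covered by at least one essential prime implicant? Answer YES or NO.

YES

Round 0: 000100✓ 000111✓ 001000✓ 001100✓ 001101✓ 001111✓ 010100✓ 011001✓ 011110 100000✓ 100001✓ 100100✓ 100101✓ 100110✓ 101001✓ 101100✓ 110011✓ 110111✓ 111001✓ 111010
Round 1: -00100✓ -01100✓ -11001 0-0100 00-100✓ 00-111 001-00 0011-1 00110- 1-1001 10-001 10-100✓ 100-00✓ 100-01✓ 10000-✓ 1001-0 10010-✓ 110-11
Round 2: -0-100 100-0-
PIs = {-0-100, -11001, 0-0100, 00-111, 001-00, 0011-1, 00110-, 011110, 1-1001, 10-001, 100-0-, 1001-0, 110-11, 111010}
Coverage chart:
  m4: -0-100,0-0100
  m7: 00-111 ←essential
  m8: 001-00 ←essential
  m12: -0-100,001-00,00110-
  m13: 0011-1,00110-
  m15: 00-111,0011-1
  m32: 100-0- ←essential
  m33: 10-001,100-0-
  m36: -0-100,100-0-,1001-0
  m37: 100-0- ←essential
  m38: 1001-0 ←essential
  m41: 1-1001,10-001
  m44: -0-100 ←essential
  m51: 110-11 ←essential
  m55: 110-11 ←essential
  m57: -11001,1-1001
  m58: 111010 ←essential
Essential: -0-100, 00-111, 001-00, 100-0-, 1001-0, 110-11, 111010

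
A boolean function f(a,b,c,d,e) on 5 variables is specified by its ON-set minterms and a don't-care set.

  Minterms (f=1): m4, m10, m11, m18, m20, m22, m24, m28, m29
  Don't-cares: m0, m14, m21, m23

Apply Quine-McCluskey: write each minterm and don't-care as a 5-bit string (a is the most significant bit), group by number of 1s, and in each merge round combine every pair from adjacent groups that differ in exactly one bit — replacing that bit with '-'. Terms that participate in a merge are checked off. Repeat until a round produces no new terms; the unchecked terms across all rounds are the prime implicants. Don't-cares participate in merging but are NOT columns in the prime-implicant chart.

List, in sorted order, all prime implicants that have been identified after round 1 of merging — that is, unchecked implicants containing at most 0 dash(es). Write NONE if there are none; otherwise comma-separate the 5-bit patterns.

NONE

Round 0: 00000✓ 00100✓ 01010✓ 01011✓ 01110✓ 10010✓ 10100✓ 10101✓ 10110✓ 10111✓ 11000✓ 11100✓ 11101✓
Round 1: -0100 00-00 01-10 0101- 1-100✓ 1-101✓ 10-10 101-0✓ 101-1✓ 1010-✓ 1011-✓ 11-00 1110-✓
Round 2: 1-10- 101--
PIs = {-0100, 00-00, 01-10, 0101-, 1-10-, 10-10, 101--, 11-00}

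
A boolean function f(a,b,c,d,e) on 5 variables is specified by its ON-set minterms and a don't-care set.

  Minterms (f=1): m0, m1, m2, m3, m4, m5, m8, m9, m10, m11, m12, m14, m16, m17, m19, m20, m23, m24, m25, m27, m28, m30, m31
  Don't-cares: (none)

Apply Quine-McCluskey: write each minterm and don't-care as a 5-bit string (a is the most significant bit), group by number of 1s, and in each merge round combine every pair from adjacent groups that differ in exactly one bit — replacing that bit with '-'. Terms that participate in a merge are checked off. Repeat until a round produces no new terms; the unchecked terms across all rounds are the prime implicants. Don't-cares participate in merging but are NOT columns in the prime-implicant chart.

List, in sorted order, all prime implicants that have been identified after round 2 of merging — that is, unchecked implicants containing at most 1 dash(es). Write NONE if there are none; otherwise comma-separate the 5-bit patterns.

Round 0: 00000✓ 00001✓ 00010✓ 00011✓ 00100✓ 00101✓ 01000✓ 01001✓ 01010✓ 01011✓ 01100✓ 01110✓ 10000✓ 10001✓ 10011✓ 10100✓ 10111✓ 11000✓ 11001✓ 11011✓ 11100✓ 11110✓ 11111✓
Round 1: -0000✓ -0001✓ -0011✓ -0100✓ -1000✓ -1001✓ -1011✓ -1100✓ -1110✓ 0-000✓ 0-001✓ 0-010✓ 0-011✓ 0-100✓ 00-00✓ 00-01✓ 000-0✓ 000-1✓ 0000-✓ 0001-✓ 0010-✓ 01-00✓ 01-10✓ 010-0✓ 010-1✓ 0100-✓ 0101-✓ 011-0✓ 1-000✓ 1-001✓ 1-011✓ 1-100✓ 1-111✓ 10-00✓ 10-11✓ 100-1✓ 1000-✓ 11-00✓ 11-11✓ 110-1✓ 1100-✓ 111-0✓ 1111-
Round 2: --000✓ --001✓ --011✓ --100✓ -0-00✓ -00-1✓ -000-✓ -1-00✓ -10-1✓ -100-✓ -11-0 0--00✓ 0-0-0✓ 0-0-1✓ 0-00-✓ 0-01-✓ 00-0- 000--✓ 01--0 010--✓ 1--00✓ 1--11 1-0-1✓ 1-00-✓
Round 3: ---00 --0-1 --00- 0-0--
PIs = {---00, --0-1, --00-, -11-0, 0-0--, 00-0-, 01--0, 1--11, 1111-}

1111-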